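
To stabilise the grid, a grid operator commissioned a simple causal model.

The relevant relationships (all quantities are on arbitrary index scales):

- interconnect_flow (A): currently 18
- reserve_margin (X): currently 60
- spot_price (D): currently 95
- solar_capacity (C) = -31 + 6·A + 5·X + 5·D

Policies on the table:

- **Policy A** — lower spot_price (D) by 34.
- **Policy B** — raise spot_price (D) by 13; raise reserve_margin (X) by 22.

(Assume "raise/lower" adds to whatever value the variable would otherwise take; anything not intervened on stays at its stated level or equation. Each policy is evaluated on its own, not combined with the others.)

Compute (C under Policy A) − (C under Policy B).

-345

Policy A (D − 34):
  A = 18
  X = 60
  D = 95 − 34 = 61
  C = -31 + 6·18 + 5·60 + 5·61 = 682
Policy B (D + 13, X + 22):
  A = 18
  X = 60 + 22 = 82
  D = 95 + 13 = 108
  C = -31 + 6·18 + 5·82 + 5·108 = 1027
C: 682 − 1027 = -345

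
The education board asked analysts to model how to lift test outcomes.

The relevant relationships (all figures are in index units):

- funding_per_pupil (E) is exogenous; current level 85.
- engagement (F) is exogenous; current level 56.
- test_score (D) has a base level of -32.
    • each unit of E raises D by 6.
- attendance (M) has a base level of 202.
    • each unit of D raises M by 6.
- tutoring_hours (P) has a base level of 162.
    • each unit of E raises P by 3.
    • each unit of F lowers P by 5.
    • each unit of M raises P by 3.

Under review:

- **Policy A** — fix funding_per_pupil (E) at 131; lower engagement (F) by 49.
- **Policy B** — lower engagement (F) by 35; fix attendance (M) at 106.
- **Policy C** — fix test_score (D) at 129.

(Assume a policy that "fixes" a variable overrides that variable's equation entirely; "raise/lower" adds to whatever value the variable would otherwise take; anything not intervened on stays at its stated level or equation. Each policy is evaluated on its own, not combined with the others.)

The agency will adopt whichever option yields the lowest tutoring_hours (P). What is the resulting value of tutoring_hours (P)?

Policy A (E := 131, F − 49):
  E = 131
  F = 56 − 49 = 7
  D = -32 + 6·131 = 754
  M = 202 + 6·754 = 4726
  P = 162 + 3·131 − 5·7 + 3·4726 = 14698
Policy B (F − 35, M := 106):
  E = 85
  F = 56 − 35 = 21
  D = -32 + 6·85 = 478
  M = 106
  P = 162 + 3·85 − 5·21 + 3·106 = 630
Policy C (D := 129):
  E = 85
  F = 56
  D = 129
  M = 202 + 6·129 = 976
  P = 162 + 3·85 − 5·56 + 3·976 = 3065
Comparing — Policy A: P=14698, Policy B: P=630, Policy C: P=3065. Lowest is 630 (Policy B).

630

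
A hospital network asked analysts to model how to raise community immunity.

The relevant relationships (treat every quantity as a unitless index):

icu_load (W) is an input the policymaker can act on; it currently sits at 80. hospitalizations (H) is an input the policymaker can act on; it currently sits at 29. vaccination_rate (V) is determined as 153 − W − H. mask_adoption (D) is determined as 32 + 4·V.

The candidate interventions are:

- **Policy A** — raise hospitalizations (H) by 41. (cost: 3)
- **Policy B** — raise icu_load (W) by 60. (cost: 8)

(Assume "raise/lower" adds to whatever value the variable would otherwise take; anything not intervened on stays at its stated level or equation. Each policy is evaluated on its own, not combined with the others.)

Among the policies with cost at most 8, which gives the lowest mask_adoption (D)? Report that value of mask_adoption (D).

-32

Policy A (H + 41):
  W = 80
  H = 29 + 41 = 70
  V = 153 − 80 − 70 = 3
  D = 32 + 4·3 = 44
Policy B (W + 60):
  W = 80 + 60 = 140
  H = 29
  V = 153 − 140 − 29 = -16
  D = 32 + 4·(-16) = -32
Comparing — Policy A: D=44, Policy B: D=-32. Lowest is -32 (Policy B).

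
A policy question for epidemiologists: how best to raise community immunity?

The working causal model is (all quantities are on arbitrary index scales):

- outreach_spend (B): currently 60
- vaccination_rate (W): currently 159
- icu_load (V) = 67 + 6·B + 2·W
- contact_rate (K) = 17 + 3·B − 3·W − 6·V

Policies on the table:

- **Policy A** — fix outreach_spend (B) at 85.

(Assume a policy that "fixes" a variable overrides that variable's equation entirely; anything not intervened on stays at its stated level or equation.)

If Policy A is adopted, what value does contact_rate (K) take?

Policy A (B := 85):
  B = 85
  W = 159
  V = 67 + 6·85 + 2·159 = 895
  K = 17 + 3·85 − 3·159 − 6·895 = -5575

-5575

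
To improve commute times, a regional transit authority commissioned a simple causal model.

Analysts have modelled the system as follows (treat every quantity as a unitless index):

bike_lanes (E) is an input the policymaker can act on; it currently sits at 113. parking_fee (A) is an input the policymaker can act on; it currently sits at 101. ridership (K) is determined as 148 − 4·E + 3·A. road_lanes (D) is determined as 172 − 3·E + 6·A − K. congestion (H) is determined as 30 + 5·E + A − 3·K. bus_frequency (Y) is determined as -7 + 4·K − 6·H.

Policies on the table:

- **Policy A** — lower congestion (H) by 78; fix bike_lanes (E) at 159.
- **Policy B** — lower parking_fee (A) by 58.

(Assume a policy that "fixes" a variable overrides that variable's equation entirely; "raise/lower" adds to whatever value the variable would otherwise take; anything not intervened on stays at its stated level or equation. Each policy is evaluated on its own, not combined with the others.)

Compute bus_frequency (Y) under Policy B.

-7685

Policy B (A − 58):
  E = 113
  A = 101 − 58 = 43
  K = 148 − 4·113 + 3·43 = -175
  H = 30 + 5·113 + 43 − 3·(-175) = 1163
  Y = -7 + 4·(-175) − 6·1163 = -7685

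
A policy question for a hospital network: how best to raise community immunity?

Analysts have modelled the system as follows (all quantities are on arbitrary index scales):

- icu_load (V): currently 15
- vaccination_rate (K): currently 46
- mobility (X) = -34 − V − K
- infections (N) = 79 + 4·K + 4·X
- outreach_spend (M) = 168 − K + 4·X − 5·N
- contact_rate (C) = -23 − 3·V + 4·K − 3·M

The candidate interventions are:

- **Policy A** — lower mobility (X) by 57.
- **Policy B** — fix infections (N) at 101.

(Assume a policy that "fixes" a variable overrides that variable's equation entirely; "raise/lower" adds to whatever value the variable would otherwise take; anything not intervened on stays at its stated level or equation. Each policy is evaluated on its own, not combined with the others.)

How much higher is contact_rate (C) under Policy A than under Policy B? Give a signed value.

Policy A (X − 57):
  V = 15
  K = 46
  X = -34 − 15 − 46 (−57 from intervention) = -152
  N = 79 + 4·46 + 4·(-152) = -345
  M = 168 − 46 + 4·(-152) − 5·(-345) = 1239
  C = -23 − 3·15 + 4·46 − 3·1239 = -3601
Policy B (N := 101):
  V = 15
  K = 46
  X = -34 − 15 − 46 = -95
  N = 101
  M = 168 − 46 + 4·(-95) − 5·101 = -763
  C = -23 − 3·15 + 4·46 − 3·(-763) = 2405
C: -3601 − 2405 = -6006

-6006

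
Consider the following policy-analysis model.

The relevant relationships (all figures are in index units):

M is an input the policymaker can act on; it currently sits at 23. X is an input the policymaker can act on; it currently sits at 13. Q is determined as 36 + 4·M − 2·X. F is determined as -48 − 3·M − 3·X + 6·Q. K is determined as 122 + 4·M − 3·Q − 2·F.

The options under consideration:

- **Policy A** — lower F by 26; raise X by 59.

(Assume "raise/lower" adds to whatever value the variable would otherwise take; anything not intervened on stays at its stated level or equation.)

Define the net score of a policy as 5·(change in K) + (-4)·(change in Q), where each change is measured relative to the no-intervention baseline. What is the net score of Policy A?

11352

Baseline:
  M = 23
  X = 13
  Q = 36 + 4·23 − 2·13 = 102
  F = -48 − 3·23 − 3·13 + 6·102 = 456
  K = 122 + 4·23 − 3·102 − 2·456 = -1004
Policy A (F − 26, X + 59):
  M = 23
  X = 13 + 59 = 72
  Q = 36 + 4·23 − 2·72 = -16
  F = -48 − 3·23 − 3·72 + 6·(-16) (−26 from intervention) = -455
  K = 122 + 4·23 − 3·(-16) − 2·(-455) = 1172
ΔK = 1172 − (-1004) = 2176; ΔQ = -16 − 102 = -118
Score = 5·2176 + (-4)·(-118) = 11352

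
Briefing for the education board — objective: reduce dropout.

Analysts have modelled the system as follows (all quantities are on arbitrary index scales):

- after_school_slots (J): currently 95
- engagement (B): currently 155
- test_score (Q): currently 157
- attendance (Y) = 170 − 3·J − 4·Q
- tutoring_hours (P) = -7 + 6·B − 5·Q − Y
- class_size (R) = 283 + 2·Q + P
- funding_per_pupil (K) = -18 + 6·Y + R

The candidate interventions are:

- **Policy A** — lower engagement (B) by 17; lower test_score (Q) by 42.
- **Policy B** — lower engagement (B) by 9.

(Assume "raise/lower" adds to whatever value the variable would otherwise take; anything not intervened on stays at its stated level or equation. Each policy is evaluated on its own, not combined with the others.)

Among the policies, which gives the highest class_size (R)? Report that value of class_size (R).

1424

Policy A (B − 17, Q − 42):
  J = 95
  B = 155 − 17 = 138
  Q = 157 − 42 = 115
  Y = 170 − 3·95 − 4·115 = -575
  P = -7 + 6·138 − 5·115 − (-575) = 821
  R = 283 + 2·115 + 821 = 1334
Policy B (B − 9):
  J = 95
  B = 155 − 9 = 146
  Q = 157
  Y = 170 − 3·95 − 4·157 = -743
  P = -7 + 6·146 − 5·157 − (-743) = 827
  R = 283 + 2·157 + 827 = 1424
Comparing — Policy A: R=1334, Policy B: R=1424. Highest is 1424 (Policy B).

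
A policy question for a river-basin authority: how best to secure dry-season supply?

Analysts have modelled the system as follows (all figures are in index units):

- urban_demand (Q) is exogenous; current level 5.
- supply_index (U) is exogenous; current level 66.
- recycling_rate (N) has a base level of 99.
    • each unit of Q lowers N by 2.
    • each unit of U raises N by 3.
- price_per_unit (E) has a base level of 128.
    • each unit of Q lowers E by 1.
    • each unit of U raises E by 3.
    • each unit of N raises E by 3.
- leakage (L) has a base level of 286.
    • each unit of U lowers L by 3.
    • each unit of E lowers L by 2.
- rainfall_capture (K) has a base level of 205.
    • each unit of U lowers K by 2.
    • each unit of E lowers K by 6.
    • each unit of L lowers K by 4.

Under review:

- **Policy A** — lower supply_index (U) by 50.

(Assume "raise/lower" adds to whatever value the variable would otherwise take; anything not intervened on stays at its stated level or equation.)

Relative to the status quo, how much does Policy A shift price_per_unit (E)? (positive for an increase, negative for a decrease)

-600

Baseline:
  Q = 5
  U = 66
  N = 99 − 2·5 + 3·66 = 287
  E = 128 − 5 + 3·66 + 3·287 = 1182
Policy A (U − 50):
  Q = 5
  U = 66 − 50 = 16
  N = 99 − 2·5 + 3·16 = 137
  E = 128 − 5 + 3·16 + 3·137 = 582
Change in E: 582 − 1182 = -600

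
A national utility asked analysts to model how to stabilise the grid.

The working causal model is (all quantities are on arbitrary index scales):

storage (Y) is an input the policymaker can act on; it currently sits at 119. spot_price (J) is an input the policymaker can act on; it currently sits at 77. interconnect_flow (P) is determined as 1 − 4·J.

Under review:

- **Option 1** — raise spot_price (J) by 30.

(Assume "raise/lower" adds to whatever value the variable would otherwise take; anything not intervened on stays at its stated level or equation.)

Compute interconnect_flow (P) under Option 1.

Option 1 (J + 30):
  J = 77 + 30 = 107
  P = 1 − 4·107 = -427

-427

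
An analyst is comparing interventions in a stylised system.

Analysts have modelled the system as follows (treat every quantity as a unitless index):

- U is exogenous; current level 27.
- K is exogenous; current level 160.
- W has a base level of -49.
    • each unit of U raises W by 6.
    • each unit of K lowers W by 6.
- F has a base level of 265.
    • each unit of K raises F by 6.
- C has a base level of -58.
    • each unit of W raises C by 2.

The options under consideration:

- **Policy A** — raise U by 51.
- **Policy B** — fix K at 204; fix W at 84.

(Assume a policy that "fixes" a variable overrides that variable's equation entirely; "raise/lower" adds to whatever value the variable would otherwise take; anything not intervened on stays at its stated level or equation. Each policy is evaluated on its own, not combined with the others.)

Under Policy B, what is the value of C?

110

Policy B (K := 204, W := 84):
  U = 27
  K = 204
  W = 84
  C = -58 + 2·84 = 110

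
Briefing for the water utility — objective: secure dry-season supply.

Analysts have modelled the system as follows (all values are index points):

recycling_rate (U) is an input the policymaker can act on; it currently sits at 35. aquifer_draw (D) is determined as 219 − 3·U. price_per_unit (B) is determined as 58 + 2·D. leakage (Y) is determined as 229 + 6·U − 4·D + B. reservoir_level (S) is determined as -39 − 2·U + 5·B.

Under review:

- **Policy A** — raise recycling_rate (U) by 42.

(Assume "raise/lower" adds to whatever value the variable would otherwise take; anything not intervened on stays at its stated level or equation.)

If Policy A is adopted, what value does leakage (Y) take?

Policy A (U + 42):
  U = 35 + 42 = 77
  D = 219 − 3·77 = -12
  B = 58 + 2·(-12) = 34
  Y = 229 + 6·77 − 4·(-12) + 34 = 773

773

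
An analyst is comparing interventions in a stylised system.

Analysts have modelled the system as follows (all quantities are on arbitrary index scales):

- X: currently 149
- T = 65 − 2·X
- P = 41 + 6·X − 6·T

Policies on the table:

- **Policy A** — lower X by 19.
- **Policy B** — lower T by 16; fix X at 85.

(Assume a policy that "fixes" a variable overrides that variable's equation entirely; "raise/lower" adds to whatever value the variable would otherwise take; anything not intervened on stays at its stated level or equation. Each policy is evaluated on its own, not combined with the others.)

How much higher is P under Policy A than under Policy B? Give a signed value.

Policy A (X − 19):
  X = 149 − 19 = 130
  T = 65 − 2·130 = -195
  P = 41 + 6·130 − 6·(-195) = 1991
Policy B (T − 16, X := 85):
  X = 85
  T = 65 − 2·85 (−16 from intervention) = -121
  P = 41 + 6·85 − 6·(-121) = 1277
P: 1991 − 1277 = 714

714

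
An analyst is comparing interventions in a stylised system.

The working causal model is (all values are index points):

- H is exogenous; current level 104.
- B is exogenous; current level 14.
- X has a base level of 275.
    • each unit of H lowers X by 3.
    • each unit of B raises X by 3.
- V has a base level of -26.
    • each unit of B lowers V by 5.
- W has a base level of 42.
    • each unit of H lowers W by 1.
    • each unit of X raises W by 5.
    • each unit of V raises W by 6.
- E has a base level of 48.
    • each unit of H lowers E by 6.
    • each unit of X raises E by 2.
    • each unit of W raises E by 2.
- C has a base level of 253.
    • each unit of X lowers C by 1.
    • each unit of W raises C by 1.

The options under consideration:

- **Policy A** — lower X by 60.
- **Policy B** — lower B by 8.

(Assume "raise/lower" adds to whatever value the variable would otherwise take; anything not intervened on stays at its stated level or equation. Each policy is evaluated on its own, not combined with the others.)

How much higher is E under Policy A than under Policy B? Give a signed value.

Policy A (X − 60):
  H = 104
  B = 14
  X = 275 − 3·104 + 3·14 (−60 from intervention) = -55
  V = -26 − 5·14 = -96
  W = 42 − 104 + 5·(-55) + 6·(-96) = -913
  E = 48 − 6·104 + 2·(-55) + 2·(-913) = -2512
Policy B (B − 8):
  H = 104
  B = 14 − 8 = 6
  X = 275 − 3·104 + 3·6 = -19
  V = -26 − 5·6 = -56
  W = 42 − 104 + 5·(-19) + 6·(-56) = -493
  E = 48 − 6·104 + 2·(-19) + 2·(-493) = -1600
E: -2512 − (-1600) = -912

-912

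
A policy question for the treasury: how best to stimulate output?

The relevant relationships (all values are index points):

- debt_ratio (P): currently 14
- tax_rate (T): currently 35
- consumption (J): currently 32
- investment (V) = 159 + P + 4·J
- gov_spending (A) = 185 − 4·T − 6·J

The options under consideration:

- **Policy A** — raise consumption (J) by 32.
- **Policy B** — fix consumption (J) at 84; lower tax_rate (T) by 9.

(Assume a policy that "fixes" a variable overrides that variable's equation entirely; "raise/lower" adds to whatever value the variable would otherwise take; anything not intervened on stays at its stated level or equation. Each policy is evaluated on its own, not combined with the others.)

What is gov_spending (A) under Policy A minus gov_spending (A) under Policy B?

84

Policy A (J + 32):
  T = 35
  J = 32 + 32 = 64
  A = 185 − 4·35 − 6·64 = -339
Policy B (J := 84, T − 9):
  T = 35 − 9 = 26
  J = 84
  A = 185 − 4·26 − 6·84 = -423
A: -339 − (-423) = 84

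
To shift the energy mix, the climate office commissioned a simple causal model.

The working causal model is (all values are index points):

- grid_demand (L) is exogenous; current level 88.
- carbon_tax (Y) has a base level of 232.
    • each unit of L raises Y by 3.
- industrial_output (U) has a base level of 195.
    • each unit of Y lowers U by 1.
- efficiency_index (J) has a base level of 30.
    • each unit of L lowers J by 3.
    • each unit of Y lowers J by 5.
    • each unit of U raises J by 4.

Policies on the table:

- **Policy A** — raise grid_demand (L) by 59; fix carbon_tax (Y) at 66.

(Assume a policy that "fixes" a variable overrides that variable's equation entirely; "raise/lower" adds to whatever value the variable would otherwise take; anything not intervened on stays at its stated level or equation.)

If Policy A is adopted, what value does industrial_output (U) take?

129

Policy A (L + 59, Y := 66):
  L = 88 + 59 = 147
  Y = 66
  U = 195 − 66 = 129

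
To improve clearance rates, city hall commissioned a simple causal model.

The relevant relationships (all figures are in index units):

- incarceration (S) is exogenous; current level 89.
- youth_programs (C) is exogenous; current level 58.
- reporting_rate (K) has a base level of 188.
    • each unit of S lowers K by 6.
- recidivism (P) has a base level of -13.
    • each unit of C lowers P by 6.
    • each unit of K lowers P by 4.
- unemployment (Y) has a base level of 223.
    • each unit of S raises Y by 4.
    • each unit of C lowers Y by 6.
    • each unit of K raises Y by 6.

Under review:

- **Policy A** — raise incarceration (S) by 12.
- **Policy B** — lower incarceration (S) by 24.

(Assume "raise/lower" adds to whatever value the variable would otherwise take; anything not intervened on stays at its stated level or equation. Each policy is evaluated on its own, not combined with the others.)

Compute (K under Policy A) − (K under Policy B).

Policy A (S + 12):
  S = 89 + 12 = 101
  K = 188 − 6·101 = -418
Policy B (S − 24):
  S = 89 − 24 = 65
  K = 188 − 6·65 = -202
K: -418 − (-202) = -216

-216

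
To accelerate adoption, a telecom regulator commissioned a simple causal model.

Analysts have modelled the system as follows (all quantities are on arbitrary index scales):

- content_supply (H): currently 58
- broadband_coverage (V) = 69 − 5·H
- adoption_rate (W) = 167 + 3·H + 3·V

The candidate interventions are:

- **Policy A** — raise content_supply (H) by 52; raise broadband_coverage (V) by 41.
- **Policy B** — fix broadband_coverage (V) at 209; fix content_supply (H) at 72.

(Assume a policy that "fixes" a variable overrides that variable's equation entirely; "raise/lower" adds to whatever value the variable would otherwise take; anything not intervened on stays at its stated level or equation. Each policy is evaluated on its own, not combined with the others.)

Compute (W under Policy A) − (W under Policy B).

-1833

Policy A (H + 52, V + 41):
  H = 58 + 52 = 110
  V = 69 − 5·110 (+41 from intervention) = -440
  W = 167 + 3·110 + 3·(-440) = -823
Policy B (V := 209, H := 72):
  H = 72
  V = 209
  W = 167 + 3·72 + 3·209 = 1010
W: -823 − 1010 = -1833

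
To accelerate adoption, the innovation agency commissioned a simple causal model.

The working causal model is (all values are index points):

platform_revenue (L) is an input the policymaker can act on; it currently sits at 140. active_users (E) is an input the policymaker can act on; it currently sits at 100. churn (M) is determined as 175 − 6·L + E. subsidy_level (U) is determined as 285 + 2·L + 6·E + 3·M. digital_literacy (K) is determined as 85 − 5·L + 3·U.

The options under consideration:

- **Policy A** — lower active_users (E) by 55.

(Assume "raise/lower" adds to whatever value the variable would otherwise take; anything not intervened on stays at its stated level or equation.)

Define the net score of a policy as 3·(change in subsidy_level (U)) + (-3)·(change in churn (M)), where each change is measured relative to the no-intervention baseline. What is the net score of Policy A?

-1320

Baseline:
  L = 140
  E = 100
  M = 175 − 6·140 + 100 = -565
  U = 285 + 2·140 + 6·100 + 3·(-565) = -530
Policy A (E − 55):
  L = 140
  E = 100 − 55 = 45
  M = 175 − 6·140 + 45 = -620
  U = 285 + 2·140 + 6·45 + 3·(-620) = -1025
ΔU = -1025 − (-530) = -495; ΔM = -620 − (-565) = -55
Score = 3·(-495) + (-3)·(-55) = -1320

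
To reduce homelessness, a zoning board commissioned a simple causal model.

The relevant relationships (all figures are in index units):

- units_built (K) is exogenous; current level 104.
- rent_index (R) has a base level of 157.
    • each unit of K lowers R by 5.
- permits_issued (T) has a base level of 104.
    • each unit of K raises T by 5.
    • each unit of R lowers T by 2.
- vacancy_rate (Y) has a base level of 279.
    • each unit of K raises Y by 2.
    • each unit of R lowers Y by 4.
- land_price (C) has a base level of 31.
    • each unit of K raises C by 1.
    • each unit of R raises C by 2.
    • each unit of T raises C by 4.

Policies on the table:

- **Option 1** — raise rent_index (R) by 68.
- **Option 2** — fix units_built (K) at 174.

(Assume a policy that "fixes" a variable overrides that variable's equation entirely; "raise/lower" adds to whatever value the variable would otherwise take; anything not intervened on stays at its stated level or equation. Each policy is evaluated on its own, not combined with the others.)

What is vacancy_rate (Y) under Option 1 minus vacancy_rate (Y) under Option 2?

Option 1 (R + 68):
  K = 104
  R = 157 − 5·104 (+68 from intervention) = -295
  Y = 279 + 2·104 − 4·(-295) = 1667
Option 2 (K := 174):
  K = 174
  R = 157 − 5·174 = -713
  Y = 279 + 2·174 − 4·(-713) = 3479
Y: 1667 − 3479 = -1812

-1812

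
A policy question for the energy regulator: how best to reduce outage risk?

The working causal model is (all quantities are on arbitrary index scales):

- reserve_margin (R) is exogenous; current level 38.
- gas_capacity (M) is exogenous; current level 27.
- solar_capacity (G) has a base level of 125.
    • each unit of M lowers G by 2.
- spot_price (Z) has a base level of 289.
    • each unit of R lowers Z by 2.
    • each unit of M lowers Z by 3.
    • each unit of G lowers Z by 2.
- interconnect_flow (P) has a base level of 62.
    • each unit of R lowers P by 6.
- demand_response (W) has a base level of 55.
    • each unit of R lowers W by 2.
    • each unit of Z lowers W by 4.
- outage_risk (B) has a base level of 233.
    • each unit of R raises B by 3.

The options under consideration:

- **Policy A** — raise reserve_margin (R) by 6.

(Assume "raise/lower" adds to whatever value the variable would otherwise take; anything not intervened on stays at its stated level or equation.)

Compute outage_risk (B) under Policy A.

Policy A (R + 6):
  R = 38 + 6 = 44
  B = 233 + 3·44 = 365

365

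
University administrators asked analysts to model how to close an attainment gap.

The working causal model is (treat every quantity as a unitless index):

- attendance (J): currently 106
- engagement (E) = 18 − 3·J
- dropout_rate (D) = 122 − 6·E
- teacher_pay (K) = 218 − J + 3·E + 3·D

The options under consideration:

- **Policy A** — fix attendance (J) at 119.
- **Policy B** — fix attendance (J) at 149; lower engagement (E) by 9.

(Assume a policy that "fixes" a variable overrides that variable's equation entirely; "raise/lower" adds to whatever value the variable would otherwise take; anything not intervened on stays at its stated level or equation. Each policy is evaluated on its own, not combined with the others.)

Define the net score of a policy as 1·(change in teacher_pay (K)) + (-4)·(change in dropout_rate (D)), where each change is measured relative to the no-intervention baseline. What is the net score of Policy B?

-1285

Baseline:
  J = 106
  E = 18 − 3·106 = -300
  D = 122 − 6·(-300) = 1922
  K = 218 − 106 + 3·(-300) + 3·1922 = 4978
Policy B (J := 149, E − 9):
  J = 149
  E = 18 − 3·149 (−9 from intervention) = -438
  D = 122 − 6·(-438) = 2750
  K = 218 − 149 + 3·(-438) + 3·2750 = 7005
ΔK = 7005 − 4978 = 2027; ΔD = 2750 − 1922 = 828
Score = 1·2027 + (-4)·828 = -1285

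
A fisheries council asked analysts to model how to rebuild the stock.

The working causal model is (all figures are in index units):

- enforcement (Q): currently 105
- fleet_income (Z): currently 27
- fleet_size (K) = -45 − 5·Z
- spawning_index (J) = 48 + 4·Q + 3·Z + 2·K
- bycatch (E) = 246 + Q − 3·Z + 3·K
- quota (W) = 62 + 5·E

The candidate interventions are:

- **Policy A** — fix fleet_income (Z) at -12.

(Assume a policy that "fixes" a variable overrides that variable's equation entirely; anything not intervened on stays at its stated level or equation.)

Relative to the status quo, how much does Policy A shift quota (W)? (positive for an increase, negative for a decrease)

3510

Baseline:
  Q = 105
  Z = 27
  K = -45 − 5·27 = -180
  E = 246 + 105 − 3·27 + 3·(-180) = -270
  W = 62 + 5·(-270) = -1288
Policy A (Z := -12):
  Q = 105
  Z = -12
  K = -45 − 5·(-12) = 15
  E = 246 + 105 − 3·(-12) + 3·15 = 432
  W = 62 + 5·432 = 2222
Change in W: 2222 − (-1288) = 3510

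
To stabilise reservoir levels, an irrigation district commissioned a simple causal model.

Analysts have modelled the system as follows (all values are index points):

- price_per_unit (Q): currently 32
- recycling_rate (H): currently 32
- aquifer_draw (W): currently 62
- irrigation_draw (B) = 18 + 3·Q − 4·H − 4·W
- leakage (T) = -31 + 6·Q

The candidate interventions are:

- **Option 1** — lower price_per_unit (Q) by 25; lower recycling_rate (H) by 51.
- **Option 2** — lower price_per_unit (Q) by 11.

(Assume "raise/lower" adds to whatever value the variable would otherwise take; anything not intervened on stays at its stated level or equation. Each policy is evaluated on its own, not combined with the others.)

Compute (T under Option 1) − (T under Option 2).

Option 1 (Q − 25, H − 51):
  Q = 32 − 25 = 7
  T = -31 + 6·7 = 11
Option 2 (Q − 11):
  Q = 32 − 11 = 21
  T = -31 + 6·21 = 95
T: 11 − 95 = -84

-84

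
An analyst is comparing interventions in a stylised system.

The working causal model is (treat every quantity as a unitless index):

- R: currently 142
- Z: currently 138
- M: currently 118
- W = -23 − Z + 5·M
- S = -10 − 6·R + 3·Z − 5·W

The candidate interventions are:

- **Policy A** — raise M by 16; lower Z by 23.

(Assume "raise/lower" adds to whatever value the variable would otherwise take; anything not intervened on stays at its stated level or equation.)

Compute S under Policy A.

Policy A (M + 16, Z − 23):
  R = 142
  Z = 138 − 23 = 115
  M = 118 + 16 = 134
  W = -23 − 115 + 5·134 = 532
  S = -10 − 6·142 + 3·115 − 5·532 = -3177

-3177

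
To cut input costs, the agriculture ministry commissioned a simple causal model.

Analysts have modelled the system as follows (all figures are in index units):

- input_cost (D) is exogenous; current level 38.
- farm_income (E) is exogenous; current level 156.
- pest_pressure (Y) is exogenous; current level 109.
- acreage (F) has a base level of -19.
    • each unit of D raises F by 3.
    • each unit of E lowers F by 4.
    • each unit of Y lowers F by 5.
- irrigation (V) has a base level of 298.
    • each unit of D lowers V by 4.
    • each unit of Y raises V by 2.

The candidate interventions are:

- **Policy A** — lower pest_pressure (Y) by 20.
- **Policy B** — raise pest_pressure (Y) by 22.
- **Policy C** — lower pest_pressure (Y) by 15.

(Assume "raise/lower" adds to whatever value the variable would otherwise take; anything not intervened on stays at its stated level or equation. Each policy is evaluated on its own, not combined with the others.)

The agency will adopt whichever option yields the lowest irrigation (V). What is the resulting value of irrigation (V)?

Policy A (Y − 20):
  D = 38
  Y = 109 − 20 = 89
  V = 298 − 4·38 + 2·89 = 324
Policy B (Y + 22):
  D = 38
  Y = 109 + 22 = 131
  V = 298 − 4·38 + 2·131 = 408
Policy C (Y − 15):
  D = 38
  Y = 109 − 15 = 94
  V = 298 − 4·38 + 2·94 = 334
Comparing — Policy A: V=324, Policy B: V=408, Policy C: V=334. Lowest is 324 (Policy A).

324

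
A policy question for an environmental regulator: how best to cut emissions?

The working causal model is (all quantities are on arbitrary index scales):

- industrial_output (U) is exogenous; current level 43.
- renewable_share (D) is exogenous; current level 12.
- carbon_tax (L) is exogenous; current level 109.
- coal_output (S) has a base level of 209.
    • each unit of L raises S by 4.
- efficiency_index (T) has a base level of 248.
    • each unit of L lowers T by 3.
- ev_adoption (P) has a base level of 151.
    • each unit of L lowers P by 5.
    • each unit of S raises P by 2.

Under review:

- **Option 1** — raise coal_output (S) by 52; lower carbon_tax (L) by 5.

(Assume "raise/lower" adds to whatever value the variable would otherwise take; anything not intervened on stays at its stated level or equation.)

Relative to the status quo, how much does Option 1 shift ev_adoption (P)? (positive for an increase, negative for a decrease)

89

Baseline:
  L = 109
  S = 209 + 4·109 = 645
  P = 151 − 5·109 + 2·645 = 896
Option 1 (S + 52, L − 5):
  L = 109 − 5 = 104
  S = 209 + 4·104 (+52 from intervention) = 677
  P = 151 − 5·104 + 2·677 = 985
Change in P: 985 − 896 = 89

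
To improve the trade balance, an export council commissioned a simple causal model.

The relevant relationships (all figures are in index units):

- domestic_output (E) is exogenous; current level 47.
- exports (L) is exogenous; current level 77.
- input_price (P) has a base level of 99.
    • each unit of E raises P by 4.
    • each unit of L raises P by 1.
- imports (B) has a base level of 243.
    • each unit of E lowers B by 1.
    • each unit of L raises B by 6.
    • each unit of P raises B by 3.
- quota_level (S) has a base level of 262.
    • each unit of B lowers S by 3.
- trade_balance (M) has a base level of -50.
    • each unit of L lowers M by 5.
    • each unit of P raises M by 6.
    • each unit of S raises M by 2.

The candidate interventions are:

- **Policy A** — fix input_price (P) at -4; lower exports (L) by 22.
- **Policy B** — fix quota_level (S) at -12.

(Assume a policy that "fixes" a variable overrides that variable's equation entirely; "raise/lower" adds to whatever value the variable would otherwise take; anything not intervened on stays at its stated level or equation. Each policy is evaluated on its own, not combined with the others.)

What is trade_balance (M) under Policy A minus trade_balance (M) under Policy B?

-4634

Policy A (P := -4, L − 22):
  E = 47
  L = 77 − 22 = 55
  P = -4
  B = 243 − 47 + 6·55 + 3·(-4) = 514
  S = 262 − 3·514 = -1280
  M = -50 − 5·55 + 6·(-4) + 2·(-1280) = -2909
Policy B (S := -12):
  E = 47
  L = 77
  P = 99 + 4·47 + 77 = 364
  B = 243 − 47 + 6·77 + 3·364 = 1750
  S = -12
  M = -50 − 5·77 + 6·364 + 2·(-12) = 1725
M: -2909 − 1725 = -4634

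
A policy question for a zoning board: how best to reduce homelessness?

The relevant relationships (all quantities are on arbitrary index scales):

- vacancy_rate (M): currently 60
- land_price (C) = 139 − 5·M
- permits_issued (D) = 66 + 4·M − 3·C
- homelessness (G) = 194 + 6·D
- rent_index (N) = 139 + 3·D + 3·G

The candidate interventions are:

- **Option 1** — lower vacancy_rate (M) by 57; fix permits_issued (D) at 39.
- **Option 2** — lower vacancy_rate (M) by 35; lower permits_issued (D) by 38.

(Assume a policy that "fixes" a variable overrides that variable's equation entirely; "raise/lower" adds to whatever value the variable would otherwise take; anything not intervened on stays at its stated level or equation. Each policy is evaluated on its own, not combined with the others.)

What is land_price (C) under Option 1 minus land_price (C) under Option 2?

110

Option 1 (M − 57, D := 39):
  M = 60 − 57 = 3
  C = 139 − 5·3 = 124
Option 2 (M − 35, D − 38):
  M = 60 − 35 = 25
  C = 139 − 5·25 = 14
C: 124 − 14 = 110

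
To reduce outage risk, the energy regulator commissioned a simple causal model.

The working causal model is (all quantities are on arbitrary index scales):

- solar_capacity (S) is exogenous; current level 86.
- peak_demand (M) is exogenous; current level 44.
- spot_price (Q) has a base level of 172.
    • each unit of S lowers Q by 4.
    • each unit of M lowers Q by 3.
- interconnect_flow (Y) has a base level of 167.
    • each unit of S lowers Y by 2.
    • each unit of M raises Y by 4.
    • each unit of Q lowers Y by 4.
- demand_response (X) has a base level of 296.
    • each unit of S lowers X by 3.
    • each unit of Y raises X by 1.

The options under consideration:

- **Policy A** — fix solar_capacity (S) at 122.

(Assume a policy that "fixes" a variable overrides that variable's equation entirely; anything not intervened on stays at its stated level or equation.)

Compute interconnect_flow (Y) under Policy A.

1891

Policy A (S := 122):
  S = 122
  M = 44
  Q = 172 − 4·122 − 3·44 = -448
  Y = 167 − 2·122 + 4·44 − 4·(-448) = 1891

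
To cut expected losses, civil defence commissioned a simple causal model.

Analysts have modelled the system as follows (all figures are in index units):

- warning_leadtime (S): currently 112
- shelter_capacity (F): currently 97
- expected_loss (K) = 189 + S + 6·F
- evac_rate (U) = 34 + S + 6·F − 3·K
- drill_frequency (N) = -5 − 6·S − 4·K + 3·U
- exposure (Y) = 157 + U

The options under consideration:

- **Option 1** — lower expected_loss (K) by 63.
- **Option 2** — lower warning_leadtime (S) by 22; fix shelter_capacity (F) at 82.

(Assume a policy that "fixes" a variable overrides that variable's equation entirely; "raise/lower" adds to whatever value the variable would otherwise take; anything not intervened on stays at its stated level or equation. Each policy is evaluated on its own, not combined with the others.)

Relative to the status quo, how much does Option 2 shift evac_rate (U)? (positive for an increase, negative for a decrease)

224

Baseline:
  S = 112
  F = 97
  K = 189 + 112 + 6·97 = 883
  U = 34 + 112 + 6·97 − 3·883 = -1921
Option 2 (S − 22, F := 82):
  S = 112 − 22 = 90
  F = 82
  K = 189 + 90 + 6·82 = 771
  U = 34 + 90 + 6·82 − 3·771 = -1697
Change in U: -1697 − (-1921) = 224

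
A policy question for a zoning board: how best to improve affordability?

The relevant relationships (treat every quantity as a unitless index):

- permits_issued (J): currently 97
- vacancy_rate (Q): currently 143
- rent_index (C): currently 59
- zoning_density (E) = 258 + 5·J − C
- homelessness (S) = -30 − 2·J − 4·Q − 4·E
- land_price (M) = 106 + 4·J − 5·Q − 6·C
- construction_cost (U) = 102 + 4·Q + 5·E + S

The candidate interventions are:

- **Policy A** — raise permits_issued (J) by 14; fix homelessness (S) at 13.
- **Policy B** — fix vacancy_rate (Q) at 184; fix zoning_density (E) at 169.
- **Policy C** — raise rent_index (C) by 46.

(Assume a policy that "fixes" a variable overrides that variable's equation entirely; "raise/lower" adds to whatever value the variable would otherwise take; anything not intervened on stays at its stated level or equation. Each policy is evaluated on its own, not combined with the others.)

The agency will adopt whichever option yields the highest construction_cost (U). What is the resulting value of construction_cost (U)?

4457

Policy A (J + 14, S := 13):
  J = 97 + 14 = 111
  Q = 143
  C = 59
  E = 258 + 5·111 − 59 = 754
  S = 13
  U = 102 + 4·143 + 5·754 + 13 = 4457
Policy B (Q := 184, E := 169):
  J = 97
  Q = 184
  C = 59
  E = 169
  S = -30 − 2·97 − 4·184 − 4·169 = -1636
  U = 102 + 4·184 + 5·169 + (-1636) = 47
Policy C (C + 46):
  J = 97
  Q = 143
  C = 59 + 46 = 105
  E = 258 + 5·97 − 105 = 638
  S = -30 − 2·97 − 4·143 − 4·638 = -3348
  U = 102 + 4·143 + 5·638 + (-3348) = 516
Comparing — Policy A: U=4457, Policy B: U=47, Policy C: U=516. Highest is 4457 (Policy A).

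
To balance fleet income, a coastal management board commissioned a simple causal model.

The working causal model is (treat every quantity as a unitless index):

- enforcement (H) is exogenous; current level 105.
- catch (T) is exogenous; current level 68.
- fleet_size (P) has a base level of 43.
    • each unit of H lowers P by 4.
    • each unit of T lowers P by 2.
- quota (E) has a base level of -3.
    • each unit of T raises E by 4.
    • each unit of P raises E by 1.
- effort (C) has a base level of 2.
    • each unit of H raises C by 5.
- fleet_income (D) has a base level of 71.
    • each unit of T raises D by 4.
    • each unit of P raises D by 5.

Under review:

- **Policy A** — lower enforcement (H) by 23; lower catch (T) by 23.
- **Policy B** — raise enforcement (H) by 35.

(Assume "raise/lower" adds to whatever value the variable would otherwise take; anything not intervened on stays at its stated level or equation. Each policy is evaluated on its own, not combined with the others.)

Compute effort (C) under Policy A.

412

Policy A (H − 23, T − 23):
  H = 105 − 23 = 82
  C = 2 + 5·82 = 412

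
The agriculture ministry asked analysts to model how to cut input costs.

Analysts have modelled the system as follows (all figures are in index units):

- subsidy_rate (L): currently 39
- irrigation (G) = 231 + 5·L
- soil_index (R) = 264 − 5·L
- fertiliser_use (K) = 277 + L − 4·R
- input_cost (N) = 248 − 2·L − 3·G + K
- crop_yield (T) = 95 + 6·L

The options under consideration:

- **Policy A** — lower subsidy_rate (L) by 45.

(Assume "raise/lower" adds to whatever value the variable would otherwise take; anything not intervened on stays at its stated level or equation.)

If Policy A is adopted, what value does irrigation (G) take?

201

Policy A (L − 45):
  L = 39 − 45 = -6
  G = 231 + 5·(-6) = 201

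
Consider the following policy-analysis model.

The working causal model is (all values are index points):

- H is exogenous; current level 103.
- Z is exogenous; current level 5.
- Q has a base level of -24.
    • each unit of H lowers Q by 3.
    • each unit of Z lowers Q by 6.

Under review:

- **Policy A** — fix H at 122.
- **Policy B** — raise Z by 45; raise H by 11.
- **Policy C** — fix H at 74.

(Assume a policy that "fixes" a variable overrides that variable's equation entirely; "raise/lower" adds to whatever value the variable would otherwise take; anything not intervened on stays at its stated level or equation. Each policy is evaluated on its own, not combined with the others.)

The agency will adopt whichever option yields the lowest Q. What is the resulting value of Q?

Policy A (H := 122):
  H = 122
  Z = 5
  Q = -24 − 3·122 − 6·5 = -420
Policy B (Z + 45, H + 11):
  H = 103 + 11 = 114
  Z = 5 + 45 = 50
  Q = -24 − 3·114 − 6·50 = -666
Policy C (H := 74):
  H = 74
  Z = 5
  Q = -24 − 3·74 − 6·5 = -276
Comparing — Policy A: Q=-420, Policy B: Q=-666, Policy C: Q=-276. Lowest is -666 (Policy B).

-666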